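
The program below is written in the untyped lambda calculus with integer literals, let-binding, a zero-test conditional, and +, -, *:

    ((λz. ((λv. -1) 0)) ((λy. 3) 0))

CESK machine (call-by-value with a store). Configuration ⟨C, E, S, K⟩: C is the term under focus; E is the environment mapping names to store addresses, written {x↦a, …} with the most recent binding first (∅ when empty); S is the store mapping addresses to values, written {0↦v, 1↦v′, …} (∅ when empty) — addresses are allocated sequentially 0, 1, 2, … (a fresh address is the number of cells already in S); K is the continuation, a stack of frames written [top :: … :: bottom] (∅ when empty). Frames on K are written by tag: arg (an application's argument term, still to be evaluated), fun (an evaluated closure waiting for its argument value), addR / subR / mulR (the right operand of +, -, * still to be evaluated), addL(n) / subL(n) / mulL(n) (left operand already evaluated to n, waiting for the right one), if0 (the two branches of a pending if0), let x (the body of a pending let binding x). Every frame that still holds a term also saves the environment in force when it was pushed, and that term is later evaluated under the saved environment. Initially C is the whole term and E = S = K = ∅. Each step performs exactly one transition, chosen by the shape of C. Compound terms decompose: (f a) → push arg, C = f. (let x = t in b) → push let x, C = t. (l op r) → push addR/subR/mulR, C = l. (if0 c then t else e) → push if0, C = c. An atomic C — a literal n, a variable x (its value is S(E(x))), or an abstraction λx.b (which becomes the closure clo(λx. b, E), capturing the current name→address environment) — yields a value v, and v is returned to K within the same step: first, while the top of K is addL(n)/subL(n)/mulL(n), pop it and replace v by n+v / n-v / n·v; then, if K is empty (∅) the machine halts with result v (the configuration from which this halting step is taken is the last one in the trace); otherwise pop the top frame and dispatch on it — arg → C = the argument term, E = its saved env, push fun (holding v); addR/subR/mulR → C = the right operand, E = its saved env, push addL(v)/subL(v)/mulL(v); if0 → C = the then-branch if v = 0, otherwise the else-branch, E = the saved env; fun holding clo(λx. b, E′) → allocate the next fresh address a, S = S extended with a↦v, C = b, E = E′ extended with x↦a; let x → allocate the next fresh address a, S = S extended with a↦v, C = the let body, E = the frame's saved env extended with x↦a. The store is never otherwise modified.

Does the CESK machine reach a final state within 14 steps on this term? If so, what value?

0. [C=((λz. ((λv. -1) 0)) ((λy. 3) 0)) | E=∅ | S=∅ | K=∅]
1. [C=(λz. ((λv. -1) 0)) | E=∅ | S=∅ | K=[arg]]
2. [C=((λy. 3) 0) | E=∅ | S=∅ | K=[fun]]
3. [C=(λy. 3) | E=∅ | S=∅ | K=[arg :: fun]]
4. [C=0 | E=∅ | S=∅ | K=[fun :: fun]]
5. [C=3 | E={y↦0} | S={0↦0} | K=[fun]]
6. [C=((λv. -1) 0) | E={z↦1} | S={0↦0, 1↦3} | K=∅]
7. [C=(λv. -1) | E={z↦1} | S={0↦0, 1↦3} | K=[arg]]
8. [C=0 | E={z↦1} | S={0↦0, 1↦3} | K=[fun]]
9. [C=-1 | E={v↦2, z↦1} | S={0↦0, 1↦3, 2↦0} | K=∅]
→ final value -1

Answer: -1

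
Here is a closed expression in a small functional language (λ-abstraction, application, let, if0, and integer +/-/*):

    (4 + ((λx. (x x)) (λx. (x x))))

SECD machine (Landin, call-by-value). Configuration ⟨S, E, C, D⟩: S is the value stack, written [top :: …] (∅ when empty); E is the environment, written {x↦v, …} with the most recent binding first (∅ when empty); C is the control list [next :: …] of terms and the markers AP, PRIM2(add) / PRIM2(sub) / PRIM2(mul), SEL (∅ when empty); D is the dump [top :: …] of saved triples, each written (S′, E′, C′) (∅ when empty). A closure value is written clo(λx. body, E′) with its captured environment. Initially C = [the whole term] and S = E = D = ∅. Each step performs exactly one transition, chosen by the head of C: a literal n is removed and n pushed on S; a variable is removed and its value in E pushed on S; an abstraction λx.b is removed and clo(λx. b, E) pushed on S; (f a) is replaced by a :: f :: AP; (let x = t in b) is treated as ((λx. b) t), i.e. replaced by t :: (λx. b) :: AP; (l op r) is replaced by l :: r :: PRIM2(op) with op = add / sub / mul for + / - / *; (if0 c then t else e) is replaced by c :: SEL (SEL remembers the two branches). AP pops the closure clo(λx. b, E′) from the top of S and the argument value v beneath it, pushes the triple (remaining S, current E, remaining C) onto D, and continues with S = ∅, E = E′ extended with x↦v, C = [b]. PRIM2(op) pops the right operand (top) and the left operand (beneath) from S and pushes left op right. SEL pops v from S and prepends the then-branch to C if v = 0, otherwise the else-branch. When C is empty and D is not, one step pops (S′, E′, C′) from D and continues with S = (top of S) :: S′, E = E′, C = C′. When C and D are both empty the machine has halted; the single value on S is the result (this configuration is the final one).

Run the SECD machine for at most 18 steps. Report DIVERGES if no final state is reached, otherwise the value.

t=0: [S=∅ | E=∅ | C=[(4 + ((λx. (x x)) (λx. (x x))))] | D=∅]
t=1: [S=∅ | E=∅ | C=[4 :: ((λx. (x x)) (λx. (x x))) :: PRIM2(add)] | D=∅]
t=2: [S=[4] | E=∅ | C=[((λx. (x x)) (λx. (x x))) :: PRIM2(add)] | D=∅]
t=3: [S=[4] | E=∅ | C=[(λx. (x x)) :: (λx. (x x)) :: AP :: PRIM2(add)] | D=∅]
t=4: [S=[clo(λx. (x x), ∅) :: 4] | E=∅ | C=[(λx. (x x)) :: AP :: PRIM2(add)] | D=∅]
t=5: [S=[clo(λx. (x x), ∅) :: clo(λx. (x x), ∅) :: 4] | E=∅ | C=[AP :: PRIM2(add)] | D=∅]
t=6: [S=∅ | E={x↦clo(λx. (x x), ∅)} | C=[(x x)] | D=[([4], ∅, [PRIM2(add)])]]
t=7: [S=∅ | E={x↦clo(λx. (x x), ∅)} | C=[x :: x :: AP] | D=[([4], ∅, [PRIM2(add)])]]
t=8: [S=[clo(λx. (x x), ∅)] | E={x↦clo(λx. (x x), ∅)} | C=[x :: AP] | D=[([4], ∅, [PRIM2(add)])]]
t=9: [S=[clo(λx. (x x), ∅) :: clo(λx. (x x), ∅)] | E={x↦clo(λx. (x x), ∅)} | C=[AP] | D=[([4], ∅, [PRIM2(add)])]]
t=10: [S=∅ | E={x↦clo(λx. (x x), ∅)} | C=[(x x)] | D=[(∅, {x↦clo(λx. (x x), ∅)}, ∅) :: ([4], ∅, [PRIM2(add)])]]
t=11: [S=∅ | E={x↦clo(λx. (x x), ∅)} | C=[x :: x :: AP] | D=[(∅, {x↦clo(λx. (x x), ∅)}, ∅) :: ([4], ∅, [PRIM2(add)])]]
t=12: [S=[clo(λx. (x x), ∅)] | E={x↦clo(λx. (x x), ∅)} | C=[x :: AP] | D=[(∅, {x↦clo(λx. (x x), ∅)}, ∅) :: ([4], ∅, [PRIM2(add)])]]
t=13: [S=[clo(λx. (x x), ∅) :: clo(λx. (x x), ∅)] | E={x↦clo(λx. (x x), ∅)} | C=[AP] | D=[(∅, {x↦clo(λx. (x x), ∅)}, ∅) :: ([4], ∅, [PRIM2(add)])]]
t=14: [S=∅ | E={x↦clo(λx. (x x), ∅)} | C=[(x x)] | D=[(∅, {x↦clo(λx. (x x), ∅)}, ∅) :: (∅, {x↦clo(λx. (x x), ∅)}, ∅) :: ([4], ∅, [PRIM2(add)])]]
t=15: [S=∅ | E={x↦clo(λx. (x x), ∅)} | C=[x :: x :: AP] | D=[(∅, {x↦clo(λx. (x x), ∅)}, ∅) :: (∅, {x↦clo(λx. (x x), ∅)}, ∅) :: ([4], ∅, [PRIM2(add)])]]
t=16: [S=[clo(λx. (x x), ∅)] | E={x↦clo(λx. (x x), ∅)} | C=[x :: AP] | D=[(∅, {x↦clo(λx. (x x), ∅)}, ∅) :: (∅, {x↦clo(λx. (x x), ∅)}, ∅) :: ([4], ∅, [PRIM2(add)])]]
t=17: [S=[clo(λx. (x x), ∅) :: clo(λx. (x x), ∅)] | E={x↦clo(λx. (x x), ∅)} | C=[AP] | D=[(∅, {x↦clo(λx. (x x), ∅)}, ∅) :: (∅, {x↦clo(λx. (x x), ∅)}, ∅) :: ([4], ∅, [PRIM2(add)])]]
t=18: [S=∅ | E={x↦clo(λx. (x x), ∅)} | C=[(x x)] | D=[(∅, {x↦clo(λx. (x x), ∅)}, ∅) :: (∅, {x↦clo(λx. (x x), ∅)}, ∅) :: (∅, {x↦clo(λx. (x x), ∅)}, ∅) :: ([4], ∅, [PRIM2(add)])]]
→ 18 transitions taken and the configuration is still not final: no result within 18 steps

Answer: DIVERGES (no final state within 18 steps)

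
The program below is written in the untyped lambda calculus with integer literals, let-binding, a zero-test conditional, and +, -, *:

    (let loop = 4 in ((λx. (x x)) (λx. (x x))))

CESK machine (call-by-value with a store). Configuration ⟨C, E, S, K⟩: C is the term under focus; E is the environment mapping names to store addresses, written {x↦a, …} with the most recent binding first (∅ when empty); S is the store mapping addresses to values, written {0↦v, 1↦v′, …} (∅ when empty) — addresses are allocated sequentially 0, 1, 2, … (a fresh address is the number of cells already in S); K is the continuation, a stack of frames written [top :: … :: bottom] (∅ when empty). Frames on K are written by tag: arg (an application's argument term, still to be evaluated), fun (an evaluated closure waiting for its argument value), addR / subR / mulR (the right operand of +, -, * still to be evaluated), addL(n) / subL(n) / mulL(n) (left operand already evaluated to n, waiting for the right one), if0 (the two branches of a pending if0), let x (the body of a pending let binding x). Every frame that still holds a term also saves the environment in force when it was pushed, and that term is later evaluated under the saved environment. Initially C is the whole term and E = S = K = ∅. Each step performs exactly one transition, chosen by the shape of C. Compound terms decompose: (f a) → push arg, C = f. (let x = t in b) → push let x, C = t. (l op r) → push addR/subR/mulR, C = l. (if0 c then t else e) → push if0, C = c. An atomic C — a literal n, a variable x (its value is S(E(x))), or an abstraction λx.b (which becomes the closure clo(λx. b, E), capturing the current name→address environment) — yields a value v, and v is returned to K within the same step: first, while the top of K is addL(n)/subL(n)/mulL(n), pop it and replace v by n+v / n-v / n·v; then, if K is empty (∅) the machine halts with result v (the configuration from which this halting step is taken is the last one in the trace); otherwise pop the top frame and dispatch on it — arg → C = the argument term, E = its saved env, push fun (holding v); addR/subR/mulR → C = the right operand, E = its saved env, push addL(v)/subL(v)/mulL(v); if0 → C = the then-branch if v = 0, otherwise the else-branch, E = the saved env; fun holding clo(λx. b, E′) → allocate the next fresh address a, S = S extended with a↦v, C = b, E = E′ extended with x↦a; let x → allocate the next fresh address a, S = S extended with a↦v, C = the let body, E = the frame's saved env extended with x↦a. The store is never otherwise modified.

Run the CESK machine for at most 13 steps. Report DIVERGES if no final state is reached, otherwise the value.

0. <C=(let loop = 4 in ((λx. (x x)) (λx. (x x)))), E=∅, S=∅, K=∅>
1. <C=4, E=∅, S=∅, K=[let loop]>
2. <C=((λx. (x x)) (λx. (x x))), E={loop↦0}, S={0↦4}, K=∅>
3. <C=(λx. (x x)), E={loop↦0}, S={0↦4}, K=[arg]>
4. <C=(λx. (x x)), E={loop↦0}, S={0↦4}, K=[fun]>
5. <C=(x x), E={x↦1, loop↦0}, S={0↦4, 1↦clo(λx. (x x), {loop↦0})}, K=∅>
6. <C=x, E={x↦1, loop↦0}, S={0↦4, 1↦clo(λx. (x x), {loop↦0})}, K=[arg]>
7. <C=x, E={x↦1, loop↦0}, S={0↦4, 1↦clo(λx. (x x), {loop↦0})}, K=[fun]>
8. <C=(x x), E={x↦2, loop↦0}, S={0↦4, 1↦clo(λx. (x x), {loop↦0}), 2↦clo(λx. (x x), {loop↦0})}, K=∅>
9. <C=x, E={x↦2, loop↦0}, S={0↦4, 1↦clo(λx. (x x), {loop↦0}), 2↦clo(λx. (x x), {loop↦0})}, K=[arg]>
10. <C=x, E={x↦2, loop↦0}, S={0↦4, 1↦clo(λx. (x x), {loop↦0}), 2↦clo(λx. (x x), {loop↦0})}, K=[fun]>
11. <C=(x x), E={x↦3, loop↦0}, S={0↦4, 1↦clo(λx. (x x), {loop↦0}), 2↦clo(λx. (x x), {loop↦0}), 3↦clo(λx. (x x), {loop↦0})}, K=∅>
12. <C=x, E={x↦3, loop↦0}, S={0↦4, 1↦clo(λx. (x x), {loop↦0}), 2↦clo(λx. (x x), {loop↦0}), 3↦clo(λx. (x x), {loop↦0})}, K=[arg]>
13. <C=x, E={x↦3, loop↦0}, S={0↦4, 1↦clo(λx. (x x), {loop↦0}), 2↦clo(λx. (x x), {loop↦0}), 3↦clo(λx. (x x), {loop↦0})}, K=[fun]>
→ 13 transitions taken and the configuration is still not final: no result within 13 steps

Answer: DIVERGES (no final state within 13 steps)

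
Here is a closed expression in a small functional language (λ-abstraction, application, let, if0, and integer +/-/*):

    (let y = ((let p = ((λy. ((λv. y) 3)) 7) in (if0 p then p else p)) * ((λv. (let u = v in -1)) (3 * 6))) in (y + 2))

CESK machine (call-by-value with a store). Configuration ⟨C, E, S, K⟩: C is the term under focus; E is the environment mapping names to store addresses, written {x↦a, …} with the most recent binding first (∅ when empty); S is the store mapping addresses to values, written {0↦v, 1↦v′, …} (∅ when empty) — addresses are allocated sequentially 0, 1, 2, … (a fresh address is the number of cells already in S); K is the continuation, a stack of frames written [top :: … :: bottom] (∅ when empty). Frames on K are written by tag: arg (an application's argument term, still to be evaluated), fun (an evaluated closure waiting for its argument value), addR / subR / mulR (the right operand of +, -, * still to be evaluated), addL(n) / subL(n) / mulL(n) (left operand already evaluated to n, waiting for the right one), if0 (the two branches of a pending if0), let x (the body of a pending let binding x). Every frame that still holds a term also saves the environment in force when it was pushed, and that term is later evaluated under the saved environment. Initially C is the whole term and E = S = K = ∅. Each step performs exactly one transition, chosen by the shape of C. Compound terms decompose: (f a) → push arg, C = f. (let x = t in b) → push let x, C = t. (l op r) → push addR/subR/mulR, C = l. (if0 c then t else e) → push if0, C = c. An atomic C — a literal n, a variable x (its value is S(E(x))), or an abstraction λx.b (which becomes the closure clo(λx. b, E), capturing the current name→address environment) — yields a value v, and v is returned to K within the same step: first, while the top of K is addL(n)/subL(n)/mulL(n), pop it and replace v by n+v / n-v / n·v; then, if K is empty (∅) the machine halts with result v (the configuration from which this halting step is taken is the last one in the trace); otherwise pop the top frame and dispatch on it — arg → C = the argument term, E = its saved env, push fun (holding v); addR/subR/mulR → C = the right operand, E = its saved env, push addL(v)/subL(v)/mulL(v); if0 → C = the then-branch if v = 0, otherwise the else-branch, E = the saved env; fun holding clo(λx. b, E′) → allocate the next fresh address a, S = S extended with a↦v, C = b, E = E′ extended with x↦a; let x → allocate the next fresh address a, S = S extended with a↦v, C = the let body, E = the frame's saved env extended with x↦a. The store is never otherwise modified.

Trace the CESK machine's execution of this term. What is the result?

Answer: -5

Derivation:
[0] [C=(let y = ((let p = ((λy. ((λv. y) 3)) 7) in (if0 p then p else p)) * ((λv. (let u = v in -1)) (3 * 6))) in (y + 2)) | E=∅ | S=∅ | K=∅]
[1] [C=((let p = ((λy. ((λv. y) 3)) 7) in (if0 p then p else p)) * ((λv. (let u = v in -1)) (3 * 6))) | E=∅ | S=∅ | K=[let y]]
[2] [C=(let p = ((λy. ((λv. y) 3)) 7) in (if0 p then p else p)) | E=∅ | S=∅ | K=[mulR :: let y]]
[3] [C=((λy. ((λv. y) 3)) 7) | E=∅ | S=∅ | K=[let p :: mulR :: let y]]
[4] [C=(λy. ((λv. y) 3)) | E=∅ | S=∅ | K=[arg :: let p :: mulR :: let y]]
[5] [C=7 | E=∅ | S=∅ | K=[fun :: let p :: mulR :: let y]]
[6] [C=((λv. y) 3) | E={y↦0} | S={0↦7} | K=[let p :: mulR :: let y]]
[7] [C=(λv. y) | E={y↦0} | S={0↦7} | K=[arg :: let p :: mulR :: let y]]
[8] [C=3 | E={y↦0} | S={0↦7} | K=[fun :: let p :: mulR :: let y]]
[9] [C=y | E={v↦1, y↦0} | S={0↦7, 1↦3} | K=[let p :: mulR :: let y]]
[10] [C=(if0 p then p else p) | E={p↦2} | S={0↦7, 1↦3, 2↦7} | K=[mulR :: let y]]
[11] [C=p | E={p↦2} | S={0↦7, 1↦3, 2↦7} | K=[if0 :: mulR :: let y]]
[12] [C=p | E={p↦2} | S={0↦7, 1↦3, 2↦7} | K=[mulR :: let y]]
[13] [C=((λv. (let u = v in -1)) (3 * 6)) | E=∅ | S={0↦7, 1↦3, 2↦7} | K=[mulL(7) :: let y]]
[14] [C=(λv. (let u = v in -1)) | E=∅ | S={0↦7, 1↦3, 2↦7} | K=[arg :: mulL(7) :: let y]]
[15] [C=(3 * 6) | E=∅ | S={0↦7, 1↦3, 2↦7} | K=[fun :: mulL(7) :: let y]]
[16] [C=3 | E=∅ | S={0↦7, 1↦3, 2↦7} | K=[mulR :: fun :: mulL(7) :: let y]]
[17] [C=6 | E=∅ | S={0↦7, 1↦3, 2↦7} | K=[mulL(3) :: fun :: mulL(7) :: let y]]
[18] [C=(let u = v in -1) | E={v↦3} | S={0↦7, 1↦3, 2↦7, 3↦18} | K=[mulL(7) :: let y]]
[19] [C=v | E={v↦3} | S={0↦7, 1↦3, 2↦7, 3↦18} | K=[let u :: mulL(7) :: let y]]
[20] [C=-1 | E={u↦4, v↦3} | S={0↦7, 1↦3, 2↦7, 3↦18, 4↦18} | K=[mulL(7) :: let y]]
[21] [C=(y + 2) | E={y↦5} | S={0↦7, 1↦3, 2↦7, 3↦18, 4↦18, 5↦-7} | K=∅]
[22] [C=y | E={y↦5} | S={0↦7, 1↦3, 2↦7, 3↦18, 4↦18, 5↦-7} | K=[addR]]
[23] [C=2 | E={y↦5} | S={0↦7, 1↦3, 2↦7, 3↦18, 4↦18, 5↦-7} | K=[addL(-7)]]
→ final value -5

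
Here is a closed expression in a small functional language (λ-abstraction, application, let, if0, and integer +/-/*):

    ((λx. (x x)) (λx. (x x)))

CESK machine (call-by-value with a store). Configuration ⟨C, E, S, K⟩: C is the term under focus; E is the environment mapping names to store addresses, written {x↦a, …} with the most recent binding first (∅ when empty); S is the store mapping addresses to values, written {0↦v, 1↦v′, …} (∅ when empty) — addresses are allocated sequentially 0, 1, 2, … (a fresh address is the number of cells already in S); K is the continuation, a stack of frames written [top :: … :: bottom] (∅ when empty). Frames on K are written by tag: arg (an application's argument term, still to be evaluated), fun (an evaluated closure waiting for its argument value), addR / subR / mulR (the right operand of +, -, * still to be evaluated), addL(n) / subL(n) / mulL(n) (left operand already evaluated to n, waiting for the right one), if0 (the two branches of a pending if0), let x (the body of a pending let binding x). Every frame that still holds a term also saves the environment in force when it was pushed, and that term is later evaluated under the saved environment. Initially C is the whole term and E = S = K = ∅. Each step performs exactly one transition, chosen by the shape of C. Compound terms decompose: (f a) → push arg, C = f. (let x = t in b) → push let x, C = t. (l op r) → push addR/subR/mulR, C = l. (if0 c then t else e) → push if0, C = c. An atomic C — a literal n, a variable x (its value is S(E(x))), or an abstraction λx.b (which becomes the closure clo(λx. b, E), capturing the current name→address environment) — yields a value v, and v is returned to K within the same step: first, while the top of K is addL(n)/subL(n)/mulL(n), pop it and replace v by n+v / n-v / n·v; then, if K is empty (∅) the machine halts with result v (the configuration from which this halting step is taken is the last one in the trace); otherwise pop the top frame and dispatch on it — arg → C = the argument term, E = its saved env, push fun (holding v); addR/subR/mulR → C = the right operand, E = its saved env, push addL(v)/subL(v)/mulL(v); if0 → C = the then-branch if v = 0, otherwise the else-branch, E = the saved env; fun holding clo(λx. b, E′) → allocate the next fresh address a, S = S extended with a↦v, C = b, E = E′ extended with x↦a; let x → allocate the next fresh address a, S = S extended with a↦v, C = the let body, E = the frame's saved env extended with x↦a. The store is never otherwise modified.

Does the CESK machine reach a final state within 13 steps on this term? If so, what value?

t=0: [C=((λx. (x x)) (λx. (x x))) | E=∅ | S=∅ | K=∅]
t=1: [C=(λx. (x x)) | E=∅ | S=∅ | K=[arg]]
t=2: [C=(λx. (x x)) | E=∅ | S=∅ | K=[fun]]
t=3: [C=(x x) | E={x↦0} | S={0↦clo(λx. (x x), ∅)} | K=∅]
t=4: [C=x | E={x↦0} | S={0↦clo(λx. (x x), ∅)} | K=[arg]]
t=5: [C=x | E={x↦0} | S={0↦clo(λx. (x x), ∅)} | K=[fun]]
t=6: [C=(x x) | E={x↦1} | S={0↦clo(λx. (x x), ∅), 1↦clo(λx. (x x), ∅)} | K=∅]
t=7: [C=x | E={x↦1} | S={0↦clo(λx. (x x), ∅), 1↦clo(λx. (x x), ∅)} | K=[arg]]
t=8: [C=x | E={x↦1} | S={0↦clo(λx. (x x), ∅), 1↦clo(λx. (x x), ∅)} | K=[fun]]
t=9: [C=(x x) | E={x↦2} | S={0↦clo(λx. (x x), ∅), 1↦clo(λx. (x x), ∅), 2↦clo(λx. (x x), ∅)} | K=∅]
t=10: [C=x | E={x↦2} | S={0↦clo(λx. (x x), ∅), 1↦clo(λx. (x x), ∅), 2↦clo(λx. (x x), ∅)} | K=[arg]]
t=11: [C=x | E={x↦2} | S={0↦clo(λx. (x x), ∅), 1↦clo(λx. (x x), ∅), 2↦clo(λx. (x x), ∅)} | K=[fun]]
t=12: [C=(x x) | E={x↦3} | S={0↦clo(λx. (x x), ∅), 1↦clo(λx. (x x), ∅), 2↦clo(λx. (x x), ∅), 3↦clo(λx. (x x), ∅)} | K=∅]
t=13: [C=x | E={x↦3} | S={0↦clo(λx. (x x), ∅), 1↦clo(λx. (x x), ∅), 2↦clo(λx. (x x), ∅), 3↦clo(λx. (x x), ∅)} | K=[arg]]
→ 13 transitions taken and the configuration is still not final: no result within 13 steps

Answer: DIVERGES (no final state within 13 steps)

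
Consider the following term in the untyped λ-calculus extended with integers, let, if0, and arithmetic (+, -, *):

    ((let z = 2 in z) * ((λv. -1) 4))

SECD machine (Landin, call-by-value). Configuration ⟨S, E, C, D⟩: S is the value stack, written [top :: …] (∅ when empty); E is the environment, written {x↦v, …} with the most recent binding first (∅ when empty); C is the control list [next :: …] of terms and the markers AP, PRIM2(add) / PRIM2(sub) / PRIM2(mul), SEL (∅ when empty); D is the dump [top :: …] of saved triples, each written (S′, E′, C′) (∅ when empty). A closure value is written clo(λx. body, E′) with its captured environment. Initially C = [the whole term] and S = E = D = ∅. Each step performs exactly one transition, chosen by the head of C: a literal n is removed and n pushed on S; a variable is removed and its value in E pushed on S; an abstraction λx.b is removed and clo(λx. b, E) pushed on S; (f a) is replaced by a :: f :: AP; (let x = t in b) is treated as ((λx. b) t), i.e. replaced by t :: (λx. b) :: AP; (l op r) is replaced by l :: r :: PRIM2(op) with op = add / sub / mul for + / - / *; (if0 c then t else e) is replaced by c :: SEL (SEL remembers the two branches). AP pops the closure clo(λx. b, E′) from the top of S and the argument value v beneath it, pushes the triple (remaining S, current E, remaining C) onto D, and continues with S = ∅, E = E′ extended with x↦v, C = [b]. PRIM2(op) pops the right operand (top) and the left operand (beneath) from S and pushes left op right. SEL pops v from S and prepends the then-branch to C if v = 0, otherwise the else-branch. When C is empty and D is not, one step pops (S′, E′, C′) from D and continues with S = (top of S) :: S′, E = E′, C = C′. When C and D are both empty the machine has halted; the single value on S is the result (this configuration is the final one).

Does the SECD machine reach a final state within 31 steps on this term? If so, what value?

Answer: -2

Machine steps:
0. [S=∅ | E=∅ | C=[((let z = 2 in z) * ((λv. -1) 4))] | D=∅]
1. [S=∅ | E=∅ | C=[(let z = 2 in z) :: ((λv. -1) 4) :: PRIM2(mul)] | D=∅]
2. [S=∅ | E=∅ | C=[2 :: (λz. z) :: AP :: ((λv. -1) 4) :: PRIM2(mul)] | D=∅]
3. [S=[2] | E=∅ | C=[(λz. z) :: AP :: ((λv. -1) 4) :: PRIM2(mul)] | D=∅]
4. [S=[clo(λz. z, ∅) :: 2] | E=∅ | C=[AP :: ((λv. -1) 4) :: PRIM2(mul)] | D=∅]
5. [S=∅ | E={z↦2} | C=[z] | D=[(∅, ∅, [((λv. -1) 4) :: PRIM2(mul)])]]
6. [S=[2] | E={z↦2} | C=∅ | D=[(∅, ∅, [((λv. -1) 4) :: PRIM2(mul)])]]
7. [S=[2] | E=∅ | C=[((λv. -1) 4) :: PRIM2(mul)] | D=∅]
8. [S=[2] | E=∅ | C=[4 :: (λv. -1) :: AP :: PRIM2(mul)] | D=∅]
9. [S=[4 :: 2] | E=∅ | C=[(λv. -1) :: AP :: PRIM2(mul)] | D=∅]
10. [S=[clo(λv. -1, ∅) :: 4 :: 2] | E=∅ | C=[AP :: PRIM2(mul)] | D=∅]
11. [S=∅ | E={v↦4} | C=[-1] | D=[([2], ∅, [PRIM2(mul)])]]
12. [S=[-1] | E={v↦4} | C=∅ | D=[([2], ∅, [PRIM2(mul)])]]
13. [S=[-1 :: 2] | E=∅ | C=[PRIM2(mul)] | D=∅]
14. [S=[-2] | E=∅ | C=∅ | D=∅]
→ final value -2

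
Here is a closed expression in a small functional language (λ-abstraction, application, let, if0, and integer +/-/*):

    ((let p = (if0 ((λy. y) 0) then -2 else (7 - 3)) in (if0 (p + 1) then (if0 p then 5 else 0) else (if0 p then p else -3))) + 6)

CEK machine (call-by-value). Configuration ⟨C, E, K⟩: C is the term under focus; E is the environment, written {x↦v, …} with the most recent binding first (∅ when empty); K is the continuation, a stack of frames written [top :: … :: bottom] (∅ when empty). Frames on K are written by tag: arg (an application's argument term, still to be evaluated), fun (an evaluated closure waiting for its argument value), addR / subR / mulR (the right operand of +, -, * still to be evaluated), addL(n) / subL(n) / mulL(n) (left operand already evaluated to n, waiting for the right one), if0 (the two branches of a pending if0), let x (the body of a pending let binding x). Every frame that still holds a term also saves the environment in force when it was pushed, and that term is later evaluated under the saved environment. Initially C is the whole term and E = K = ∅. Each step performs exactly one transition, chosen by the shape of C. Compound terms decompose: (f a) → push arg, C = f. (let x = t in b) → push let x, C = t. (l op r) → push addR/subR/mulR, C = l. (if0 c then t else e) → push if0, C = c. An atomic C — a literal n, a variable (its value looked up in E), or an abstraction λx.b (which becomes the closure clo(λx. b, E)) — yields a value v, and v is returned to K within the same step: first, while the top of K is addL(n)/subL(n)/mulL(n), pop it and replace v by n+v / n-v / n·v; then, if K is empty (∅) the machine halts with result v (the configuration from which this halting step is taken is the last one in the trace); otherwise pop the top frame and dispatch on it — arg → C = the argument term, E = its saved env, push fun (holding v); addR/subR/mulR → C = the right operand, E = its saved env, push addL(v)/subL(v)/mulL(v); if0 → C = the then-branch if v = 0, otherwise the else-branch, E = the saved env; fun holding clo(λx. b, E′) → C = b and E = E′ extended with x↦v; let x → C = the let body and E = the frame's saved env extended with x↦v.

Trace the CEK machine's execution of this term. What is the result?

Answer: 3

Execution trace:
0. ⟨C=((let p = (if0 ((λy. y) 0) then -2 else (7 - 3)) in (if0 (p + 1) then (if0 p then 5 else 0) else (if0 p then p else -3))) + 6); E=∅; K=∅⟩
1. ⟨C=(let p = (if0 ((λy. y) 0) then -2 else (7 - 3)) in (if0 (p + 1) then (if0 p then 5 else 0) else (if0 p then p else -3))); E=∅; K=[addR]⟩
2. ⟨C=(if0 ((λy. y) 0) then -2 else (7 - 3)); E=∅; K=[let p :: addR]⟩
3. ⟨C=((λy. y) 0); E=∅; K=[if0 :: let p :: addR]⟩
4. ⟨C=(λy. y); E=∅; K=[arg :: if0 :: let p :: addR]⟩
5. ⟨C=0; E=∅; K=[fun :: if0 :: let p :: addR]⟩
6. ⟨C=y; E={y↦0}; K=[if0 :: let p :: addR]⟩
7. ⟨C=-2; E=∅; K=[let p :: addR]⟩
8. ⟨C=(if0 (p + 1) then (if0 p then 5 else 0) else (if0 p then p else -3)); E={p↦-2}; K=[addR]⟩
9. ⟨C=(p + 1); E={p↦-2}; K=[if0 :: addR]⟩
10. ⟨C=p; E={p↦-2}; K=[addR :: if0 :: addR]⟩
11. ⟨C=1; E={p↦-2}; K=[addL(-2) :: if0 :: addR]⟩
12. ⟨C=(if0 p then p else -3); E={p↦-2}; K=[addR]⟩
13. ⟨C=p; E={p↦-2}; K=[if0 :: addR]⟩
14. ⟨C=-3; E={p↦-2}; K=[addR]⟩
15. ⟨C=6; E=∅; K=[addL(-3)]⟩
→ final value 3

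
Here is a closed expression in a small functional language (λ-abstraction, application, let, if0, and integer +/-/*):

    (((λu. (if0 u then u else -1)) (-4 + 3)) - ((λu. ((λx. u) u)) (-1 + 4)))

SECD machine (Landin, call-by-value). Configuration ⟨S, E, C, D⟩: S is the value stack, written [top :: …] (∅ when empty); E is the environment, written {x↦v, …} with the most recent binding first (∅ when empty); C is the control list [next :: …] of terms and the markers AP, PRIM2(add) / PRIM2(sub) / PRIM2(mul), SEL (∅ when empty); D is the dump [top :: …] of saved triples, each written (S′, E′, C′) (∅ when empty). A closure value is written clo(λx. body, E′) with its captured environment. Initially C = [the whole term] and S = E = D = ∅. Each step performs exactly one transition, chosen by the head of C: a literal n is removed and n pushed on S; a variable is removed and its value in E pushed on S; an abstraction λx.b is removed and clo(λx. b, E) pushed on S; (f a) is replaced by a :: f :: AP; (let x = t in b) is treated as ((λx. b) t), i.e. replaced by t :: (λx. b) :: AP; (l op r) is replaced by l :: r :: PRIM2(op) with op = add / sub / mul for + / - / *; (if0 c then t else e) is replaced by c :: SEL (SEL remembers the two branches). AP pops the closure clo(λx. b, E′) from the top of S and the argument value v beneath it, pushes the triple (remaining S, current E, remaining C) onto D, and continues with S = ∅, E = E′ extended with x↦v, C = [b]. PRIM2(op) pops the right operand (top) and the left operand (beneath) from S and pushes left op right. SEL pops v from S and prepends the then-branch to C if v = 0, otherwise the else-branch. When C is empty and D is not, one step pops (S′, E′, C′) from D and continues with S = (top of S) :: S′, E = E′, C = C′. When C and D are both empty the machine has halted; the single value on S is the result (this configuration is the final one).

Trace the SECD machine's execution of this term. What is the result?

Answer: -4

Execution trace:
step 0: ⟨S=∅; E=∅; C=[(((λu. (if0 u then u else -1)) (-4 + 3)) - ((λu. ((λx. u) u)) (-1 + 4)))]; D=∅⟩
step 1: ⟨S=∅; E=∅; C=[((λu. (if0 u then u else -1)) (-4 + 3)) :: ((λu. ((λx. u) u)) (-1 + 4)) :: PRIM2(sub)]; D=∅⟩
step 2: ⟨S=∅; E=∅; C=[(-4 + 3) :: (λu. (if0 u then u else -1)) :: AP :: ((λu. ((λx. u) u)) (-1 + 4)) :: PRIM2(sub)]; D=∅⟩
step 3: ⟨S=∅; E=∅; C=[-4 :: 3 :: PRIM2(add) :: (λu. (if0 u then u else -1)) :: AP :: ((λu. ((λx. u) u)) (-1 + 4)) :: PRIM2(sub)]; D=∅⟩
step 4: ⟨S=[-4]; E=∅; C=[3 :: PRIM2(add) :: (λu. (if0 u then u else -1)) :: AP :: ((λu. ((λx. u) u)) (-1 + 4)) :: PRIM2(sub)]; D=∅⟩
step 5: ⟨S=[3 :: -4]; E=∅; C=[PRIM2(add) :: (λu. (if0 u then u else -1)) :: AP :: ((λu. ((λx. u) u)) (-1 + 4)) :: PRIM2(sub)]; D=∅⟩
step 6: ⟨S=[-1]; E=∅; C=[(λu. (if0 u then u else -1)) :: AP :: ((λu. ((λx. u) u)) (-1 + 4)) :: PRIM2(sub)]; D=∅⟩
step 7: ⟨S=[clo(λu. (if0 u then u else -1), ∅) :: -1]; E=∅; C=[AP :: ((λu. ((λx. u) u)) (-1 + 4)) :: PRIM2(sub)]; D=∅⟩
step 8: ⟨S=∅; E={u↦-1}; C=[(if0 u then u else -1)]; D=[(∅, ∅, [((λu. ((λx. u) u)) (-1 + 4)) :: PRIM2(sub)])]⟩
step 9: ⟨S=∅; E={u↦-1}; C=[u :: SEL]; D=[(∅, ∅, [((λu. ((λx. u) u)) (-1 + 4)) :: PRIM2(sub)])]⟩
step 10: ⟨S=[-1]; E={u↦-1}; C=[SEL]; D=[(∅, ∅, [((λu. ((λx. u) u)) (-1 + 4)) :: PRIM2(sub)])]⟩
step 11: ⟨S=∅; E={u↦-1}; C=[-1]; D=[(∅, ∅, [((λu. ((λx. u) u)) (-1 + 4)) :: PRIM2(sub)])]⟩
step 12: ⟨S=[-1]; E={u↦-1}; C=∅; D=[(∅, ∅, [((λu. ((λx. u) u)) (-1 + 4)) :: PRIM2(sub)])]⟩
step 13: ⟨S=[-1]; E=∅; C=[((λu. ((λx. u) u)) (-1 + 4)) :: PRIM2(sub)]; D=∅⟩
step 14: ⟨S=[-1]; E=∅; C=[(-1 + 4) :: (λu. ((λx. u) u)) :: AP :: PRIM2(sub)]; D=∅⟩
step 15: ⟨S=[-1]; E=∅; C=[-1 :: 4 :: PRIM2(add) :: (λu. ((λx. u) u)) :: AP :: PRIM2(sub)]; D=∅⟩
step 16: ⟨S=[-1 :: -1]; E=∅; C=[4 :: PRIM2(add) :: (λu. ((λx. u) u)) :: AP :: PRIM2(sub)]; D=∅⟩
step 17: ⟨S=[4 :: -1 :: -1]; E=∅; C=[PRIM2(add) :: (λu. ((λx. u) u)) :: AP :: PRIM2(sub)]; D=∅⟩
step 18: ⟨S=[3 :: -1]; E=∅; C=[(λu. ((λx. u) u)) :: AP :: PRIM2(sub)]; D=∅⟩
step 19: ⟨S=[clo(λu. ((λx. u) u), ∅) :: 3 :: -1]; E=∅; C=[AP :: PRIM2(sub)]; D=∅⟩
step 20: ⟨S=∅; E={u↦3}; C=[((λx. u) u)]; D=[([-1], ∅, [PRIM2(sub)])]⟩
step 21: ⟨S=∅; E={u↦3}; C=[u :: (λx. u) :: AP]; D=[([-1], ∅, [PRIM2(sub)])]⟩
step 22: ⟨S=[3]; E={u↦3}; C=[(λx. u) :: AP]; D=[([-1], ∅, [PRIM2(sub)])]⟩
step 23: ⟨S=[clo(λx. u, {u↦3}) :: 3]; E={u↦3}; C=[AP]; D=[([-1], ∅, [PRIM2(sub)])]⟩
step 24: ⟨S=∅; E={x↦3, u↦3}; C=[u]; D=[(∅, {u↦3}, ∅) :: ([-1], ∅, [PRIM2(sub)])]⟩
step 25: ⟨S=[3]; E={x↦3, u↦3}; C=∅; D=[(∅, {u↦3}, ∅) :: ([-1], ∅, [PRIM2(sub)])]⟩
step 26: ⟨S=[3]; E={u↦3}; C=∅; D=[([-1], ∅, [PRIM2(sub)])]⟩
step 27: ⟨S=[3 :: -1]; E=∅; C=[PRIM2(sub)]; D=∅⟩
step 28: ⟨S=[-4]; E=∅; C=∅; D=∅⟩
→ final value -4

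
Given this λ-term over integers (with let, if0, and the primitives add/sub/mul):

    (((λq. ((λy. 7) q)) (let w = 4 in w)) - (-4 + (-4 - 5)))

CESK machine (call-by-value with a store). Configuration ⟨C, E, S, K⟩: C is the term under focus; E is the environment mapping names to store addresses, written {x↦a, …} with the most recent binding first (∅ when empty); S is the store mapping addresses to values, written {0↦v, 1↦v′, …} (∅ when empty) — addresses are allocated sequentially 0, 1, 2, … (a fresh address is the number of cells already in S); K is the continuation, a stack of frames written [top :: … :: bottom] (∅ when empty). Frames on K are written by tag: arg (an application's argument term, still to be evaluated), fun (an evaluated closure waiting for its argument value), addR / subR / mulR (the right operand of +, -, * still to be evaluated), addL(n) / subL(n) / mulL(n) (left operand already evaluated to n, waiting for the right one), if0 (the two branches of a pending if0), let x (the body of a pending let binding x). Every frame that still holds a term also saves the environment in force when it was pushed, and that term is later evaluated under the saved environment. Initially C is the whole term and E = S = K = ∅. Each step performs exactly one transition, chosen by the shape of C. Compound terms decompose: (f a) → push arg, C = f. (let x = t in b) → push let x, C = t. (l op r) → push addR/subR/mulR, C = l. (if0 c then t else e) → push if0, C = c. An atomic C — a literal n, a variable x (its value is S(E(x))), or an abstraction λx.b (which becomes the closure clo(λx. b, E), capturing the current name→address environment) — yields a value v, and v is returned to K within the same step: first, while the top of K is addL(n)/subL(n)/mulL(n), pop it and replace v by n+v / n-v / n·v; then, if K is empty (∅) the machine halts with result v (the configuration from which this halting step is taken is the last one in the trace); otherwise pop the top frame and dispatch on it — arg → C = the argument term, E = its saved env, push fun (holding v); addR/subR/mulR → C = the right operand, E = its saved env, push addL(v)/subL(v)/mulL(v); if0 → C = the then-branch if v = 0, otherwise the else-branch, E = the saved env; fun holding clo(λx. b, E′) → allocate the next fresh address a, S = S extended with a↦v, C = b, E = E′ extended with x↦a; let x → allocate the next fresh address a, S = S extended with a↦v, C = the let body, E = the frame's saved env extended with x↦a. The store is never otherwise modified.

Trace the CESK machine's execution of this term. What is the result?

Answer: 20

Derivation:
[0] ⟨C=(((λq. ((λy. 7) q)) (let w = 4 in w)) - (-4 + (-4 - 5))); E=∅; S=∅; K=∅⟩
[1] ⟨C=((λq. ((λy. 7) q)) (let w = 4 in w)); E=∅; S=∅; K=[subR]⟩
[2] ⟨C=(λq. ((λy. 7) q)); E=∅; S=∅; K=[arg :: subR]⟩
[3] ⟨C=(let w = 4 in w); E=∅; S=∅; K=[fun :: subR]⟩
[4] ⟨C=4; E=∅; S=∅; K=[let w :: fun :: subR]⟩
[5] ⟨C=w; E={w↦0}; S={0↦4}; K=[fun :: subR]⟩
[6] ⟨C=((λy. 7) q); E={q↦1}; S={0↦4, 1↦4}; K=[subR]⟩
[7] ⟨C=(λy. 7); E={q↦1}; S={0↦4, 1↦4}; K=[arg :: subR]⟩
[8] ⟨C=q; E={q↦1}; S={0↦4, 1↦4}; K=[fun :: subR]⟩
[9] ⟨C=7; E={y↦2, q↦1}; S={0↦4, 1↦4, 2↦4}; K=[subR]⟩
[10] ⟨C=(-4 + (-4 - 5)); E=∅; S={0↦4, 1↦4, 2↦4}; K=[subL(7)]⟩
[11] ⟨C=-4; E=∅; S={0↦4, 1↦4, 2↦4}; K=[addR :: subL(7)]⟩
[12] ⟨C=(-4 - 5); E=∅; S={0↦4, 1↦4, 2↦4}; K=[addL(-4) :: subL(7)]⟩
[13] ⟨C=-4; E=∅; S={0↦4, 1↦4, 2↦4}; K=[subR :: addL(-4) :: subL(7)]⟩
[14] ⟨C=5; E=∅; S={0↦4, 1↦4, 2↦4}; K=[subL(-4) :: addL(-4) :: subL(7)]⟩
→ final value 20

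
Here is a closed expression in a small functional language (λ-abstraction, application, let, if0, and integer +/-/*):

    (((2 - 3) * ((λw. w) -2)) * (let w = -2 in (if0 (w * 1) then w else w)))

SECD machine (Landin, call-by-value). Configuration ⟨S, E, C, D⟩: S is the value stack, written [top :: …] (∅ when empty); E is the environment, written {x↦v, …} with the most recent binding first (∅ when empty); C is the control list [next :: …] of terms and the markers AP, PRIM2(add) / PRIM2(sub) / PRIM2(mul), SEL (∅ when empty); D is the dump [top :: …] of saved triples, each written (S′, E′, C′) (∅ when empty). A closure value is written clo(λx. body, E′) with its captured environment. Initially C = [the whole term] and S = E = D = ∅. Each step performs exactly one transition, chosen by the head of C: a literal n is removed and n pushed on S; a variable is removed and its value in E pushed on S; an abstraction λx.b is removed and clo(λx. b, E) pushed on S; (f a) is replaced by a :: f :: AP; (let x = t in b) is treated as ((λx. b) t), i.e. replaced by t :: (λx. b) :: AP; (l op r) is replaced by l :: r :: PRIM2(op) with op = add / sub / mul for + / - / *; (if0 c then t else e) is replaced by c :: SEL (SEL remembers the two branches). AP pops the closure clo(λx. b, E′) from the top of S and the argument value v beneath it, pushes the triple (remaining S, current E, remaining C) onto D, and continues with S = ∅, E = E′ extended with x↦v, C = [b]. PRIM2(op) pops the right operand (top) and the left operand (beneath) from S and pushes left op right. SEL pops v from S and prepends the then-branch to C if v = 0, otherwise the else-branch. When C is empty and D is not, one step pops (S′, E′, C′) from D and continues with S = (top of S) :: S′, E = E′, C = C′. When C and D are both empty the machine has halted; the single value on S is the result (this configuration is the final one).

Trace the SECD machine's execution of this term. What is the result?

step 0: ⟨S=∅; E=∅; C=[(((2 - 3) * ((λw. w) -2)) * (let w = -2 in (if0 (w * 1) then w else w)))]; D=∅⟩
step 1: ⟨S=∅; E=∅; C=[((2 - 3) * ((λw. w) -2)) :: (let w = -2 in (if0 (w * 1) then w else w)) :: PRIM2(mul)]; D=∅⟩
step 2: ⟨S=∅; E=∅; C=[(2 - 3) :: ((λw. w) -2) :: PRIM2(mul) :: (let w = -2 in (if0 (w * 1) then w else w)) :: PRIM2(mul)]; D=∅⟩
step 3: ⟨S=∅; E=∅; C=[2 :: 3 :: PRIM2(sub) :: ((λw. w) -2) :: PRIM2(mul) :: (let w = -2 in (if0 (w * 1) then w else w)) :: PRIM2(mul)]; D=∅⟩
step 4: ⟨S=[2]; E=∅; C=[3 :: PRIM2(sub) :: ((λw. w) -2) :: PRIM2(mul) :: (let w = -2 in (if0 (w * 1) then w else w)) :: PRIM2(mul)]; D=∅⟩
step 5: ⟨S=[3 :: 2]; E=∅; C=[PRIM2(sub) :: ((λw. w) -2) :: PRIM2(mul) :: (let w = -2 in (if0 (w * 1) then w else w)) :: PRIM2(mul)]; D=∅⟩
step 6: ⟨S=[-1]; E=∅; C=[((λw. w) -2) :: PRIM2(mul) :: (let w = -2 in (if0 (w * 1) then w else w)) :: PRIM2(mul)]; D=∅⟩
step 7: ⟨S=[-1]; E=∅; C=[-2 :: (λw. w) :: AP :: PRIM2(mul) :: (let w = -2 in (if0 (w * 1) then w else w)) :: PRIM2(mul)]; D=∅⟩
step 8: ⟨S=[-2 :: -1]; E=∅; C=[(λw. w) :: AP :: PRIM2(mul) :: (let w = -2 in (if0 (w * 1) then w else w)) :: PRIM2(mul)]; D=∅⟩
step 9: ⟨S=[clo(λw. w, ∅) :: -2 :: -1]; E=∅; C=[AP :: PRIM2(mul) :: (let w = -2 in (if0 (w * 1) then w else w)) :: PRIM2(mul)]; D=∅⟩
step 10: ⟨S=∅; E={w↦-2}; C=[w]; D=[([-1], ∅, [PRIM2(mul) :: (let w = -2 in (if0 (w * 1) then w else w)) :: PRIM2(mul)])]⟩
step 11: ⟨S=[-2]; E={w↦-2}; C=∅; D=[([-1], ∅, [PRIM2(mul) :: (let w = -2 in (if0 (w * 1) then w else w)) :: PRIM2(mul)])]⟩
step 12: ⟨S=[-2 :: -1]; E=∅; C=[PRIM2(mul) :: (let w = -2 in (if0 (w * 1) then w else w)) :: PRIM2(mul)]; D=∅⟩
step 13: ⟨S=[2]; E=∅; C=[(let w = -2 in (if0 (w * 1) then w else w)) :: PRIM2(mul)]; D=∅⟩
step 14: ⟨S=[2]; E=∅; C=[-2 :: (λw. (if0 (w * 1) then w else w)) :: AP :: PRIM2(mul)]; D=∅⟩
step 15: ⟨S=[-2 :: 2]; E=∅; C=[(λw. (if0 (w * 1) then w else w)) :: AP :: PRIM2(mul)]; D=∅⟩
step 16: ⟨S=[clo(λw. (if0 (w * 1) then w else w), ∅) :: -2 :: 2]; E=∅; C=[AP :: PRIM2(mul)]; D=∅⟩
step 17: ⟨S=∅; E={w↦-2}; C=[(if0 (w * 1) then w else w)]; D=[([2], ∅, [PRIM2(mul)])]⟩
step 18: ⟨S=∅; E={w↦-2}; C=[(w * 1) :: SEL]; D=[([2], ∅, [PRIM2(mul)])]⟩
step 19: ⟨S=∅; E={w↦-2}; C=[w :: 1 :: PRIM2(mul) :: SEL]; D=[([2], ∅, [PRIM2(mul)])]⟩
step 20: ⟨S=[-2]; E={w↦-2}; C=[1 :: PRIM2(mul) :: SEL]; D=[([2], ∅, [PRIM2(mul)])]⟩
step 21: ⟨S=[1 :: -2]; E={w↦-2}; C=[PRIM2(mul) :: SEL]; D=[([2], ∅, [PRIM2(mul)])]⟩
step 22: ⟨S=[-2]; E={w↦-2}; C=[SEL]; D=[([2], ∅, [PRIM2(mul)])]⟩
step 23: ⟨S=∅; E={w↦-2}; C=[w]; D=[([2], ∅, [PRIM2(mul)])]⟩
step 24: ⟨S=[-2]; E={w↦-2}; C=∅; D=[([2], ∅, [PRIM2(mul)])]⟩
step 25: ⟨S=[-2 :: 2]; E=∅; C=[PRIM2(mul)]; D=∅⟩
step 26: ⟨S=[-4]; E=∅; C=∅; D=∅⟩
→ final value -4

Answer: -4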